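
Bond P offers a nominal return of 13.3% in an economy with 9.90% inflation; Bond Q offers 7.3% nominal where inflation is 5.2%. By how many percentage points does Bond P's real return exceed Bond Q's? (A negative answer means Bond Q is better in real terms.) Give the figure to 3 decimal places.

Bond P real return: 1.133/1.0990 − 1 = 3.0937%.
Bond Q real return: 1.073/1.052 − 1 = 1.9962%.
Difference: 3.0937 − 1.9962 = 1.0975 pp.

1.098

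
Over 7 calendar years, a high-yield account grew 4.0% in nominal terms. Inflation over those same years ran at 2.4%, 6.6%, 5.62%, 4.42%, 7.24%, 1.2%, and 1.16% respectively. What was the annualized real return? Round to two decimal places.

Cumulative inflation factor: 1.024 × 1.066 × 1.0562 × 1.0442 × 1.0724 × 1.012 × 1.0116 ≈ 1.32170.
Nominal growth factor: 1.04000. Real growth factor = 1.04000 / 1.32170 ≈ 0.78686.
Annualized: 0.78686^(1/7) − 1 ≈ -0.03366.

-3.37%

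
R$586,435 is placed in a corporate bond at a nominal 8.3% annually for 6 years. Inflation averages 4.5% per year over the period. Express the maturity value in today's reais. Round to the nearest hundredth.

R$726,595.79

Nominal value at maturity: R$586,435 × (1 + 8.3%)^6 ≈ R$946,216.73.
Price-level factor over 6 years: (1 + 4.5%)^6 ≈ 1.3022601248.
Dividing the nominal maturity value by the price-level factor gives the value in today's money.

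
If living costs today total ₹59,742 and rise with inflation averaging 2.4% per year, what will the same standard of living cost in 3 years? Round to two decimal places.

Cumulative price-level factor: (1+2.4%)^3 = 1.073741824.
Multiplying ₹59,742 by the price-level factor gives the future nominal sum.

₹64,147.48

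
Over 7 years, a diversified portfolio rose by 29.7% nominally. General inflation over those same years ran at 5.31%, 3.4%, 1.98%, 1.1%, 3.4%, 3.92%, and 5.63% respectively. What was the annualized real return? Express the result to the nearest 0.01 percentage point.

0.25%

Cumulative inflation factor: 1.0531 × 1.034 × 1.0198 × 1.011 × 1.034 × 1.0392 × 1.0563 ≈ 1.27428.
Nominal growth factor: 1.29700. Real growth factor = 1.29700 / 1.27428 ≈ 1.01783.
Annualized: 1.01783^(1/7) − 1 ≈ 0.00253.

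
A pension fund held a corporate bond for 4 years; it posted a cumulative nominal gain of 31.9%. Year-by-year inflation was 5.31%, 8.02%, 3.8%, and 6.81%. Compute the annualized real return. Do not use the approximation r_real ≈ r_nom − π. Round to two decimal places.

Cumulative inflation factor: 1.0531 × 1.0802 × 1.038 × 1.0681 ≈ 1.26120.
Nominal growth factor: 1.31900. Real growth factor = 1.31900 / 1.26120 ≈ 1.04583.
Annualized: 1.04583^(1/4) − 1 ≈ 0.01127.

1.13%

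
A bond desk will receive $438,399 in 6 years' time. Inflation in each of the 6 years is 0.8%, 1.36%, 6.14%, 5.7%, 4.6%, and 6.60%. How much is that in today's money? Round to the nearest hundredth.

$343,004.22

Price-level factor over 6 years: 1.008 × 1.0136 × 1.0614 × 1.057 × 1.046 × 1.0660 ≈ 1.2781154769.
Purchasing power today: $438,399 divided by that factor.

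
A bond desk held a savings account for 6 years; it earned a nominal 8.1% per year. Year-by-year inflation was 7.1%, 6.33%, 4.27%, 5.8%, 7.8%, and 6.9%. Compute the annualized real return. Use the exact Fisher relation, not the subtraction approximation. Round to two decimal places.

1.64%

Cumulative inflation factor: 1.071 × 1.0633 × 1.0427 × 1.058 × 1.078 × 1.069 ≈ 1.44773.
Nominal growth factor: 1.59571. Real growth factor = 1.59571 / 1.44773 ≈ 1.10222.
Annualized: 1.10222^(1/6) − 1 ≈ 0.01635.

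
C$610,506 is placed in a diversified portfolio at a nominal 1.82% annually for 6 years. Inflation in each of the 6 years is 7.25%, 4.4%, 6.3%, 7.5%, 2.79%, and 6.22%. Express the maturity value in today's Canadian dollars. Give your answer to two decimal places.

Nominal value at maturity: C$610,506 × (1 + 1.82%)^6 ≈ C$680,281.24.
Price-level factor over 6 years: 1.0725 × 1.044 × 1.063 × 1.075 × 1.0279 × 1.0622 ≈ 1.3970009178.
The maturity value deflated by that factor is the answer in today's purchasing power.

C$486,958.33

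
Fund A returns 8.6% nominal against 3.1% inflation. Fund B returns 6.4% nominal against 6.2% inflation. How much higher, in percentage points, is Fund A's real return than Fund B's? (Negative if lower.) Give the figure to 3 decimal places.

5.146

Fund A real return: 1.086/1.031 − 1 = 5.3346%.
Fund B real return: 1.064/1.062 − 1 = 0.1883%.
Difference: 5.3346 − 0.1883 = 5.1463 pp.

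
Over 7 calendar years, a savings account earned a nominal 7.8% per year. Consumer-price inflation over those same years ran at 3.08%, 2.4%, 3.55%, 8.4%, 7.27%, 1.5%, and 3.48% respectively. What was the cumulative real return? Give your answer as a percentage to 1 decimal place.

Cumulative inflation factor: 1.0308 × 1.024 × 1.0355 × 1.084 × 1.0727 × 1.015 × 1.0348 ≈ 1.33492.
Nominal growth factor: 1.69173. Real growth factor = 1.69173 / 1.33492 ≈ 1.26729.
Total real return ≈ 26.7292%.

26.7%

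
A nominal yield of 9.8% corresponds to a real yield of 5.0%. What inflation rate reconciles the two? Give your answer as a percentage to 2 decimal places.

4.57%

From (1+r_nom) = (1+r_real)(1+π), we get 1+π = (1 + 9.8%)/(1 + 5.0%) = 1.098/1.050 ≈ 1.04571.
So π ≈ 4.5714%.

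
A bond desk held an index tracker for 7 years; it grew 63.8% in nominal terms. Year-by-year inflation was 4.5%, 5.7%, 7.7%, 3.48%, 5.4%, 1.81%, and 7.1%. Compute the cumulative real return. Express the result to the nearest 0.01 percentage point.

Cumulative inflation factor: 1.045 × 1.057 × 1.077 × 1.0348 × 1.054 × 1.0181 × 1.071 ≈ 1.41476.
Nominal growth factor: 1.63800. Real growth factor = 1.63800 / 1.41476 ≈ 1.15779.
Total real return ≈ 15.7790%.

15.78%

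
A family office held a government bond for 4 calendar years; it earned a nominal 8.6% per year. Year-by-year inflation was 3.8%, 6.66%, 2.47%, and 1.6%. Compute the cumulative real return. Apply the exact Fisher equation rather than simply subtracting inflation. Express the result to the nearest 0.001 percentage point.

20.679%

Cumulative inflation factor: 1.038 × 1.0666 × 1.0247 × 1.016 ≈ 1.15263.
Nominal growth factor: 1.39097. Real growth factor = 1.39097 / 1.15263 ≈ 1.20679.
Total real return ≈ 20.6785%.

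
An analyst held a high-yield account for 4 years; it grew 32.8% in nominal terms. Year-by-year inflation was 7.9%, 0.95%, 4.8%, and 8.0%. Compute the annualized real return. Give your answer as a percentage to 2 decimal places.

1.88%

Cumulative inflation factor: 1.079 × 1.0095 × 1.048 × 1.080 ≈ 1.23286.
Nominal growth factor: 1.32800. Real growth factor = 1.32800 / 1.23286 ≈ 1.07717.
Annualized: 1.07717^(1/4) − 1 ≈ 0.01876.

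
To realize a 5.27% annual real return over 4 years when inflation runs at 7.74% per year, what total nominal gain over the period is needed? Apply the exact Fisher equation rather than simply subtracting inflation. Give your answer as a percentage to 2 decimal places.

Required annual nominal rate: (1+5.27%)(1+7.74%) − 1 = 13.417898%.
Cumulative over 4 years: (1 + 0.13417898)^4 − 1 ≈ 0.65473.

65.47%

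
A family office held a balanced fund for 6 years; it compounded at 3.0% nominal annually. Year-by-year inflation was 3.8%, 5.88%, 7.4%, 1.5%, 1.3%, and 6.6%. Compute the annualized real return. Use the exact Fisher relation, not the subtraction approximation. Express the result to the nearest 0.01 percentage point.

Cumulative inflation factor: 1.038 × 1.0588 × 1.074 × 1.015 × 1.013 × 1.066 ≈ 1.29374.
Nominal growth factor: 1.19405. Real growth factor = 1.19405 / 1.29374 ≈ 0.92294.
Annualized: 0.92294^(1/6) − 1 ≈ -0.01328.

-1.33%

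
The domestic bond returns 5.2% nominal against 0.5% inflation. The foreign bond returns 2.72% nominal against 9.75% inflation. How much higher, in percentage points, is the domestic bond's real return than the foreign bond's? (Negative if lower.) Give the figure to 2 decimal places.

11.08

The domestic bond real return: 1.052/1.005 − 1 = 4.677%.
The foreign bond real return: 1.0272/1.0975 − 1 = -6.405%.
Difference: 4.677 − (-6.405) = 11.082 pp.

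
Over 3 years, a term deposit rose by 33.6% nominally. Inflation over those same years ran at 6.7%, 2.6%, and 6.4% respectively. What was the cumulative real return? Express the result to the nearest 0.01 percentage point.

14.70%

Cumulative inflation factor: 1.067 × 1.026 × 1.064 ≈ 1.16481.
Nominal growth factor: 1.33600. Real growth factor = 1.33600 / 1.16481 ≈ 1.14697.
Total real return ≈ 14.6973%.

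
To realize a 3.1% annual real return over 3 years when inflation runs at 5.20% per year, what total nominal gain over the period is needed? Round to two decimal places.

27.59%

Required annual nominal rate: (1+3.1%)(1+5.20%) − 1 = 8.4612%.
Cumulative over 3 years: (1 + 0.084612)^3 − 1 ≈ 0.27592.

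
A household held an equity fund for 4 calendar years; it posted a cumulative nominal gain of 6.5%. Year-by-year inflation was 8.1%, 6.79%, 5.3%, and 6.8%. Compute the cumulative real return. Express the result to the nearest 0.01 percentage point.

-17.97%

Cumulative inflation factor: 1.081 × 1.0679 × 1.053 × 1.068 ≈ 1.29824.
Nominal growth factor: 1.06500. Real growth factor = 1.06500 / 1.29824 ≈ 0.82034.
Total real return ≈ -17.9660%.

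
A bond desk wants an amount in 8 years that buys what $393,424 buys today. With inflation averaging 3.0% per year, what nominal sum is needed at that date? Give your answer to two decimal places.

$498,377.75

Cumulative price-level factor: (1+3.0%)^8 ≈ 1.2667700814.
The nominal amount required is $393,424 scaled up by that factor.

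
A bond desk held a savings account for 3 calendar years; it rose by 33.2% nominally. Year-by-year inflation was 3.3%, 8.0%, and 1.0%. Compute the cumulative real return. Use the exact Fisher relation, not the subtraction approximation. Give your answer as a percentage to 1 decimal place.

Cumulative inflation factor: 1.033 × 1.080 × 1.010 ≈ 1.12680.
Nominal growth factor: 1.33200. Real growth factor = 1.33200 / 1.12680 ≈ 1.18211.
Total real return ≈ 18.2112%.

18.2%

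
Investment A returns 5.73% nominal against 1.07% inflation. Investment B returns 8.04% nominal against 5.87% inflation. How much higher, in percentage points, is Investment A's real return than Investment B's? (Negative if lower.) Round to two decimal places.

Investment A real return: 1.0573/1.0107 − 1 = 4.611%.
Investment B real return: 1.0804/1.0587 − 1 = 2.050%.
Difference: 4.611 − 2.050 = 2.561 pp.

2.56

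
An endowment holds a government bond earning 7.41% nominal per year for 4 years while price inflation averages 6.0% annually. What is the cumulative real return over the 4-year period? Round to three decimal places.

The annual real rate is (1+7.41%)/(1+6.0%) − 1 = 1.3302%.
Compounded over 4 years: (1 + 0.013302)^4 − 1 ≈ 0.05428.

5.428%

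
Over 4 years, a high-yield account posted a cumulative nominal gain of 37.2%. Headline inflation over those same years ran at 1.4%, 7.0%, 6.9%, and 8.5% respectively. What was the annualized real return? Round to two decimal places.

2.18%

Cumulative inflation factor: 1.014 × 1.070 × 1.069 × 1.085 ≈ 1.25843.
Nominal growth factor: 1.37200. Real growth factor = 1.37200 / 1.25843 ≈ 1.09025.
Annualized: 1.09025^(1/4) − 1 ≈ 0.02184.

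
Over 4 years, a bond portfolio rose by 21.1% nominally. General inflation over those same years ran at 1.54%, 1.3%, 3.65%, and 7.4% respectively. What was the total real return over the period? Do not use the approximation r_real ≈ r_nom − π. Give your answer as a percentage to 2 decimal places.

Cumulative inflation factor: 1.0154 × 1.013 × 1.0365 × 1.074 ≈ 1.14504.
Nominal growth factor: 1.21100. Real growth factor = 1.21100 / 1.14504 ≈ 1.05761.
Total real return ≈ 5.7606%.

5.76%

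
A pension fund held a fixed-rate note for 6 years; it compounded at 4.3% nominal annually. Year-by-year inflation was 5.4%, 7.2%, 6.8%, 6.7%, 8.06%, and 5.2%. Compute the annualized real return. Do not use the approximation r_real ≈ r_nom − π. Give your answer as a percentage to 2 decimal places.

Cumulative inflation factor: 1.054 × 1.072 × 1.068 × 1.067 × 1.0806 × 1.052 ≈ 1.46370.
Nominal growth factor: 1.28738. Real growth factor = 1.28738 / 1.46370 ≈ 0.87954.
Annualized: 0.87954^(1/6) − 1 ≈ -0.02117.

-2.12%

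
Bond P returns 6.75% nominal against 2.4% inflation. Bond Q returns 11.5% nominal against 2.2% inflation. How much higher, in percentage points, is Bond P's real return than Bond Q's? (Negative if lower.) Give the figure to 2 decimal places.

Bond P real return: 1.0675/1.024 − 1 = 4.248%.
Bond Q real return: 1.115/1.022 − 1 = 9.100%.
Difference: 4.248 − 9.100 = -4.852 pp.

-4.85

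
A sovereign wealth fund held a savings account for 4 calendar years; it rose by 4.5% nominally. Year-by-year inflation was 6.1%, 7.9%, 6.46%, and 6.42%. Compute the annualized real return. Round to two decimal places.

Cumulative inflation factor: 1.061 × 1.079 × 1.0646 × 1.0642 ≈ 1.29702.
Nominal growth factor: 1.04500. Real growth factor = 1.04500 / 1.29702 ≈ 0.80569.
Annualized: 0.80569^(1/4) − 1 ≈ -0.05258.

-5.26%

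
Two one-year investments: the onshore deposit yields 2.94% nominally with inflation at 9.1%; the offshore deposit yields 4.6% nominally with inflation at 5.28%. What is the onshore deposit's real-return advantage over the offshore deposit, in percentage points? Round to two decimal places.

The onshore deposit real return: 1.0294/1.091 − 1 = -5.646%.
The offshore deposit real return: 1.046/1.0528 − 1 = -0.646%.
Difference: -5.646 − (-0.646) = -5.000 pp.

-5.00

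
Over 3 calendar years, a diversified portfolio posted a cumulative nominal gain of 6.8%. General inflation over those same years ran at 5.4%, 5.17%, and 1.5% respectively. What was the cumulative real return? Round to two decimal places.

-5.08%

Cumulative inflation factor: 1.054 × 1.0517 × 1.015 ≈ 1.12512.
Nominal growth factor: 1.06800. Real growth factor = 1.06800 / 1.12512 ≈ 0.94923.
Total real return ≈ -5.0767%.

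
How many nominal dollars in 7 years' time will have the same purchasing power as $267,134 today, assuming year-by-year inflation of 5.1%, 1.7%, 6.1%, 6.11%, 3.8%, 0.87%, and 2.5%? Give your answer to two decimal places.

Cumulative price-level factor: 1.051 × 1.017 × 1.061 × 1.0611 × 1.038 × 1.0087 × 1.025 ≈ 1.2914530049.
Multiplying $267,134 by the price-level factor gives the future nominal sum.

$344,991.01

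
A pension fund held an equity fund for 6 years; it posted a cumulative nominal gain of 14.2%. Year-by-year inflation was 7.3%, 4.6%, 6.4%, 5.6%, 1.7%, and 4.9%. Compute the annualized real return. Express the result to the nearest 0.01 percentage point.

-2.69%

Cumulative inflation factor: 1.073 × 1.046 × 1.064 × 1.056 × 1.017 × 1.049 ≈ 1.34534.
Nominal growth factor: 1.14200. Real growth factor = 1.14200 / 1.34534 ≈ 0.84885.
Annualized: 0.84885^(1/6) − 1 ≈ -0.02694.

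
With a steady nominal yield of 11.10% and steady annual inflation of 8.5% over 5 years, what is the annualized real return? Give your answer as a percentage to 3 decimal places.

With constant rates the annual real return is the same each year: (1+11.10%)/(1+8.5%) − 1 = 0.02396.

2.396%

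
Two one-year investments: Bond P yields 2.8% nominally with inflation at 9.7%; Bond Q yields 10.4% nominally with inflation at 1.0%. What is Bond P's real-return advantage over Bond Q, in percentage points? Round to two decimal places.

-15.60

Bond P real return: 1.028/1.097 − 1 = -6.290%.
Bond Q real return: 1.104/1.010 − 1 = 9.307%.
Difference: -6.290 − 9.307 = -15.597 pp.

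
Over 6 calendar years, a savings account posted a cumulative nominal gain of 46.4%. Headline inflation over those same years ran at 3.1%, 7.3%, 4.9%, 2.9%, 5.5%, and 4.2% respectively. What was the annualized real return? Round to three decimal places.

1.835%

Cumulative inflation factor: 1.031 × 1.073 × 1.049 × 1.029 × 1.055 × 1.042 ≈ 1.31271.
Nominal growth factor: 1.46400. Real growth factor = 1.46400 / 1.31271 ≈ 1.11525.
Annualized: 1.11525^(1/6) − 1 ≈ 0.01835.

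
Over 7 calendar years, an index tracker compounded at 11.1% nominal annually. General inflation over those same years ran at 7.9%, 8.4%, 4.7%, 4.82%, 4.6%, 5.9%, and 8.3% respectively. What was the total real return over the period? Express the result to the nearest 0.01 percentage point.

Cumulative inflation factor: 1.079 × 1.084 × 1.047 × 1.0482 × 1.046 × 1.059 × 1.083 ≈ 1.53992.
Nominal growth factor: 2.08929. Real growth factor = 2.08929 / 1.53992 ≈ 1.35675.
Total real return ≈ 35.6753%.

35.68%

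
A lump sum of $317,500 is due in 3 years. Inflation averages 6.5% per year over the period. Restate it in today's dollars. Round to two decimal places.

Price-level factor over 3 years: (1 + 6.5%)^3 = 1.207949625.
Purchasing power today: $317,500 divided by that factor.

$262,842.09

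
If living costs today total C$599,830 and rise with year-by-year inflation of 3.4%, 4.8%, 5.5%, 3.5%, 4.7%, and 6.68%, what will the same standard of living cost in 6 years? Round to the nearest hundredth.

Cumulative price-level factor: 1.034 × 1.048 × 1.055 × 1.035 × 1.047 × 1.0668 ≈ 1.3216130536.
Multiplying C$599,830 by the price-level factor gives the future nominal sum.

C$792,743.16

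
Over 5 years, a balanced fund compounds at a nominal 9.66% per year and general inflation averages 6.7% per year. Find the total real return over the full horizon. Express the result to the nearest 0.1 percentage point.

14.7%

The annual real rate is (1+9.66%)/(1+6.7%) − 1 = 2.7741%.
Compounded over 5 years: (1 + 0.027741)^5 − 1 ≈ 0.14662.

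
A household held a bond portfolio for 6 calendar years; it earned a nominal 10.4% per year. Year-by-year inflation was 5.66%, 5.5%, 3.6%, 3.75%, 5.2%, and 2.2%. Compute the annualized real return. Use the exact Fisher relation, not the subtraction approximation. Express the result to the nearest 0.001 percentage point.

5.837%

Cumulative inflation factor: 1.0566 × 1.055 × 1.036 × 1.0375 × 1.052 × 1.022 ≈ 1.28818.
Nominal growth factor: 1.81057. Real growth factor = 1.81057 / 1.28818 ≈ 1.40552.
Annualized: 1.40552^(1/6) − 1 ≈ 0.05837.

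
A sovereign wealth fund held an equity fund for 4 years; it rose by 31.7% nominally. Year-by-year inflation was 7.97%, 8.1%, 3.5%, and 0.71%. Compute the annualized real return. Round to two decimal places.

2.00%

Cumulative inflation factor: 1.0797 × 1.081 × 1.035 × 1.0071 ≈ 1.21658.
Nominal growth factor: 1.31700. Real growth factor = 1.31700 / 1.21658 ≈ 1.08254.
Annualized: 1.08254^(1/4) − 1 ≈ 0.02003.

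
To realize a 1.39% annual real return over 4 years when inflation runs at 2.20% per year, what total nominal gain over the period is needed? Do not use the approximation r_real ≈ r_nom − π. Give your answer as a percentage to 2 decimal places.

15.29%

Required annual nominal rate: (1+1.39%)(1+2.20%) − 1 = 3.62058%.
Cumulative over 4 years: (1 + 0.0362058)^4 − 1 ≈ 0.15288.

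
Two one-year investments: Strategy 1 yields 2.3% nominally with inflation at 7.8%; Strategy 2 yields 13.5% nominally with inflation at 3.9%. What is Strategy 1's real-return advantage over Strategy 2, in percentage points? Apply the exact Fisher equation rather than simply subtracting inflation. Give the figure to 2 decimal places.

Strategy 1 real return: 1.023/1.078 − 1 = -5.102%.
Strategy 2 real return: 1.135/1.039 − 1 = 9.240%.
Difference: -5.102 − 9.240 = -14.342 pp.

-14.34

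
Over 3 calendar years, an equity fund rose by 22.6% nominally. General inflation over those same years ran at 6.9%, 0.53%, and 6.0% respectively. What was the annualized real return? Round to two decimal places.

Cumulative inflation factor: 1.069 × 1.0053 × 1.060 ≈ 1.13915.
Nominal growth factor: 1.22600. Real growth factor = 1.22600 / 1.13915 ≈ 1.07625.
Annualized: 1.07625^(1/3) − 1 ≈ 0.02480.

2.48%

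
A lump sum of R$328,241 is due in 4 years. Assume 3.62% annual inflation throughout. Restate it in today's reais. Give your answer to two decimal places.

Price-level factor over 4 years: (1 + 3.62%)^4 ≈ 1.1528541090.
Purchasing power today: R$328,241 divided by that factor.

R$284,720.33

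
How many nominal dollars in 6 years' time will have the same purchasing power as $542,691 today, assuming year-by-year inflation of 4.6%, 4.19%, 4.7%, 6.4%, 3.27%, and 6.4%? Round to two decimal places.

$723,959.81

Cumulative price-level factor: 1.046 × 1.0419 × 1.047 × 1.064 × 1.0327 × 1.064 ≈ 1.3340184534.
The nominal amount required is $542,691 scaled up by that factor.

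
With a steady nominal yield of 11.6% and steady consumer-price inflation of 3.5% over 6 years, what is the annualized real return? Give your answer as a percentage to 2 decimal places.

7.83%

With constant rates the annual real return is the same each year: (1+11.6%)/(1+3.5%) − 1 = 0.07826.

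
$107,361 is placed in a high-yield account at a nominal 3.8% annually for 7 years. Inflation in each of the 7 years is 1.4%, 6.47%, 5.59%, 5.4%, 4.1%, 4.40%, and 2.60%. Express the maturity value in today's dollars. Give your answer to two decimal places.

$104,040.12

Nominal value at maturity: $107,361 × (1 + 3.8%)^7 ≈ $139,388.85.
Price-level factor over 7 years: 1.014 × 1.0647 × 1.0559 × 1.054 × 1.041 × 1.0440 × 1.0260 ≈ 1.3397605906.
Dividing the nominal maturity value by the price-level factor gives the value in today's money.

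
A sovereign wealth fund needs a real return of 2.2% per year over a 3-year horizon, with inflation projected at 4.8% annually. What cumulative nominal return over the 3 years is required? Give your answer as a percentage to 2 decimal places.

22.87%

Required annual nominal rate: (1+2.2%)(1+4.8%) − 1 = 7.1056%.
Cumulative over 3 years: (1 + 0.071056)^3 − 1 ≈ 0.22867.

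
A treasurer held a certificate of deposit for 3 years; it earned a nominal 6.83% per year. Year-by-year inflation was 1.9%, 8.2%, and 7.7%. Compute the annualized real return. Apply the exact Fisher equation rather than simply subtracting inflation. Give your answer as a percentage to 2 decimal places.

Cumulative inflation factor: 1.019 × 1.082 × 1.077 ≈ 1.18745.
Nominal growth factor: 1.21921. Real growth factor = 1.21921 / 1.18745 ≈ 1.02674.
Annualized: 1.02674^(1/3) − 1 ≈ 0.00884.

0.88%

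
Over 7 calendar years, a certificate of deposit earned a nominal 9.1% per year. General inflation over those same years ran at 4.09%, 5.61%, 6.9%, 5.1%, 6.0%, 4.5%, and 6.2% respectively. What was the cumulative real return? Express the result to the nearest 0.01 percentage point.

Cumulative inflation factor: 1.0409 × 1.0561 × 1.069 × 1.051 × 1.060 × 1.045 × 1.062 ≈ 1.45292.
Nominal growth factor: 1.83981. Real growth factor = 1.83981 / 1.45292 ≈ 1.26629.
Total real return ≈ 26.6287%.

26.63%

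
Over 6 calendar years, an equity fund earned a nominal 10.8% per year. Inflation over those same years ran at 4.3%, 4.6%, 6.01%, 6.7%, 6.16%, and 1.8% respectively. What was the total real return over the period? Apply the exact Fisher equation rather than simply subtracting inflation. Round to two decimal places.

Cumulative inflation factor: 1.043 × 1.046 × 1.0601 × 1.067 × 1.0616 × 1.018 ≈ 1.33363.
Nominal growth factor: 1.85028. Real growth factor = 1.85028 / 1.33363 ≈ 1.38740.
Total real return ≈ 38.7403%.

38.74%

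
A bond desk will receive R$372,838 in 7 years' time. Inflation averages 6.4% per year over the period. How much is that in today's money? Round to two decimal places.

R$241,506.47

Price-level factor over 7 years: (1 + 6.4%)^7 ≈ 1.5438012766.
Purchasing power today: R$372,838 divided by that factor.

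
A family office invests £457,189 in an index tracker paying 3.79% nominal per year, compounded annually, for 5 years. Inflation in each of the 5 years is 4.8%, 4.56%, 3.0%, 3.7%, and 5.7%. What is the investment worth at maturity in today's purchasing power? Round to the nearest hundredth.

£445,097.86

Nominal value at maturity: £457,189 × (1 + 3.79%)^5 ≈ £550,647.07.
Price-level factor over 5 years: 1.048 × 1.0456 × 1.030 × 1.037 × 1.057 ≈ 1.2371370848.
Dividing the nominal maturity value by the price-level factor gives the value in today's money.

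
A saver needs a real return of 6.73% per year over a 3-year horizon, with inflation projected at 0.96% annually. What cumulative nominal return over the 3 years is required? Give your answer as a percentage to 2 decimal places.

25.11%

Required annual nominal rate: (1+6.73%)(1+0.96%) − 1 = 7.754608%.
Cumulative over 3 years: (1 + 0.07754608)^3 − 1 ≈ 0.25114.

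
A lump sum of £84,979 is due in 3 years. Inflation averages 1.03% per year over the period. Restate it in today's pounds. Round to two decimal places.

£82,406.33

Price-level factor over 3 years: (1 + 1.03%)^3 ≈ 1.0312193627.
Purchasing power today: £84,979 divided by that factor.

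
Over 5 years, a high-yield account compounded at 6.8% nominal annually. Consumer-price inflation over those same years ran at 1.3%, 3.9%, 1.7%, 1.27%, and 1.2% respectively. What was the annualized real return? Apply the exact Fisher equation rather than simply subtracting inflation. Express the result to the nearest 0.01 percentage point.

Cumulative inflation factor: 1.013 × 1.039 × 1.017 × 1.0127 × 1.012 ≈ 1.09700.
Nominal growth factor: 1.38949. Real growth factor = 1.38949 / 1.09700 ≈ 1.26663.
Annualized: 1.26663^(1/5) − 1 ≈ 0.04841.

4.84%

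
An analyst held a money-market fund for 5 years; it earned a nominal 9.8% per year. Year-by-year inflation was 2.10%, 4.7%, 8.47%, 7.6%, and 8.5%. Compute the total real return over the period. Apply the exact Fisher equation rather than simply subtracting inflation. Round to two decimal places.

17.89%

Cumulative inflation factor: 1.0210 × 1.047 × 1.0847 × 1.076 × 1.085 ≈ 1.35371.
Nominal growth factor: 1.59592. Real growth factor = 1.59592 / 1.35371 ≈ 1.17893.
Total real return ≈ 17.8929%.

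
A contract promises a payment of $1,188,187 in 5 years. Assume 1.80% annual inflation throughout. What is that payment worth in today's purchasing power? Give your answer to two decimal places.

$1,086,790.68

Price-level factor over 5 years: (1 + 1.80%)^5 ≈ 1.0932988468.
Purchasing power today: $1,188,187 divided by that factor.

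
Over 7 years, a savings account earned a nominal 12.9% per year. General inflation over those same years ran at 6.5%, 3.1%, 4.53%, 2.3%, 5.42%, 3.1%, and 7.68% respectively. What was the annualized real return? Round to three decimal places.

7.888%

Cumulative inflation factor: 1.065 × 1.031 × 1.0453 × 1.023 × 1.0542 × 1.031 × 1.0768 ≈ 1.37417.
Nominal growth factor: 2.33807. Real growth factor = 2.33807 / 1.37417 ≈ 1.70144.
Annualized: 1.70144^(1/7) − 1 ≈ 0.07888.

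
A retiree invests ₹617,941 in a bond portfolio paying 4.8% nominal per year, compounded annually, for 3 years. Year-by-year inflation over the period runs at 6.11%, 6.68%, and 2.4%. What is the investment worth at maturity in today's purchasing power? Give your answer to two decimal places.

₹613,608.80

Nominal value at maturity: ₹617,941 × (1 + 4.8%)^3 ≈ ₹711,264.05.
Price-level factor over 3 years: 1.0611 × 1.0668 × 1.024 ≈ 1.1591490355.
The maturity value deflated by that factor is the answer in today's purchasing power.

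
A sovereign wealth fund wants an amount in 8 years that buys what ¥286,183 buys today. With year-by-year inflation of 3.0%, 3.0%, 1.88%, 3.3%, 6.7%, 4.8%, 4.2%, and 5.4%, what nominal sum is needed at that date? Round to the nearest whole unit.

¥392,411

Cumulative price-level factor: 1.030 × 1.030 × 1.0188 × 1.033 × 1.067 × 1.048 × 1.042 × 1.054 ≈ 1.3711903215.
The nominal amount required is ¥286,183 scaled up by that factor.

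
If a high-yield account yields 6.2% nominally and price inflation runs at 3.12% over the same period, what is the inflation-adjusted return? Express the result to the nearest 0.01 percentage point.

Real return via the Fisher equation: (1 + 6.2%)/(1 + 3.12%) − 1 = 1.062/1.0312 − 1 ≈ 0.02987.

2.99%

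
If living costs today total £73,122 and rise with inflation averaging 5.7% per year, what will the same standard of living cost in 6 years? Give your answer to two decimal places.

Cumulative price-level factor: (1+5.7%)^6 ≈ 1.3946008445.
Multiplying £73,122 by the price-level factor gives the future nominal sum.

£101,976.00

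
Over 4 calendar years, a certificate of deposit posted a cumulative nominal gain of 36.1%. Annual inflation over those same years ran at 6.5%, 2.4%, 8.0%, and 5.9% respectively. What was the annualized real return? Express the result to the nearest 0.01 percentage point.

Cumulative inflation factor: 1.065 × 1.024 × 1.080 × 1.059 ≈ 1.24730.
Nominal growth factor: 1.36100. Real growth factor = 1.36100 / 1.24730 ≈ 1.09116.
Annualized: 1.09116^(1/4) − 1 ≈ 0.02205.

2.21%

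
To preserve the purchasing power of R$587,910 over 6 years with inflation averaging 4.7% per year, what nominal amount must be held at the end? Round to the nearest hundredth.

Cumulative price-level factor: (1+4.7%)^6 ≈ 1.3172860421.
Multiplying R$587,910 by the price-level factor gives the future nominal sum.

R$774,445.64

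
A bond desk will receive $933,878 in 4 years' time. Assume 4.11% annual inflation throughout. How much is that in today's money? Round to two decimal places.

$794,914.39

Price-level factor over 4 years: (1 + 4.11%)^4 ≈ 1.1748158196.
Purchasing power today: $933,878 divided by that factor.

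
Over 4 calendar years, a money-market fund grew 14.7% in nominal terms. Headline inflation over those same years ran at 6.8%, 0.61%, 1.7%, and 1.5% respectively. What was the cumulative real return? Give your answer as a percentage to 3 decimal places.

Cumulative inflation factor: 1.068 × 1.0061 × 1.017 × 1.015 ≈ 1.10917.
Nominal growth factor: 1.14700. Real growth factor = 1.14700 / 1.10917 ≈ 1.03410.
Total real return ≈ 3.4104%.

3.410%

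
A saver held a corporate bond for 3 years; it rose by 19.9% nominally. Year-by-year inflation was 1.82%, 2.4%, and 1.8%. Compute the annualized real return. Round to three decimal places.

4.147%

Cumulative inflation factor: 1.0182 × 1.024 × 1.018 ≈ 1.06140.
Nominal growth factor: 1.19900. Real growth factor = 1.19900 / 1.06140 ≈ 1.12964.
Annualized: 1.12964^(1/3) − 1 ≈ 0.04147.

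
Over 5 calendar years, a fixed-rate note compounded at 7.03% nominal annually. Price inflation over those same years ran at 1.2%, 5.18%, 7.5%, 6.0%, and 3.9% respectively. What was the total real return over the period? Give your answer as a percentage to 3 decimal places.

11.451%

Cumulative inflation factor: 1.012 × 1.0518 × 1.075 × 1.060 × 1.039 ≈ 1.26021.
Nominal growth factor: 1.40452. Real growth factor = 1.40452 / 1.26021 ≈ 1.11451.
Total real return ≈ 11.4510%.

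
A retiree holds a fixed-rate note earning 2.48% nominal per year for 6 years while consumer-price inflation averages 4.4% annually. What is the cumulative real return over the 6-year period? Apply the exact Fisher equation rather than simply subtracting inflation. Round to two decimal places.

-10.54%

The annual real rate is (1+2.48%)/(1+4.4%) − 1 = -1.8391%.
Compounded over 6 years: (1 + -0.018391)^6 − 1 ≈ -0.10539.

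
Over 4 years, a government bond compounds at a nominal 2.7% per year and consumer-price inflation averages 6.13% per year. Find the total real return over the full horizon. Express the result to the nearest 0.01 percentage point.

-12.31%

The annual real rate is (1+2.7%)/(1+6.13%) − 1 = -3.2319%.
Compounded over 4 years: (1 + -0.032319)^4 − 1 ≈ -0.12314.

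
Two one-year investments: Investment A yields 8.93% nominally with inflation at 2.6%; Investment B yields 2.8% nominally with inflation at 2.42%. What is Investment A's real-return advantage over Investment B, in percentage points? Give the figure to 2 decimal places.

Investment A real return: 1.0893/1.026 − 1 = 6.170%.
Investment B real return: 1.028/1.0242 − 1 = 0.371%.
Difference: 6.170 − 0.371 = 5.799 pp.

5.80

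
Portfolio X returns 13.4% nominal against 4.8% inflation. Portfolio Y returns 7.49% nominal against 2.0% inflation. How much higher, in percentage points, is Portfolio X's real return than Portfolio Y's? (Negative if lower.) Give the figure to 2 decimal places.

2.82

Portfolio X real return: 1.134/1.048 − 1 = 8.206%.
Portfolio Y real return: 1.0749/1.020 − 1 = 5.382%.
Difference: 8.206 − 5.382 = 2.824 pp.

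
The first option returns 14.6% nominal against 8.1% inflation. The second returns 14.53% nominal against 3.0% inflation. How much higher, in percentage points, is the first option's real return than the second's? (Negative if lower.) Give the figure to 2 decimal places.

The first option real return: 1.146/1.081 − 1 = 6.013%.
The second real return: 1.1453/1.030 − 1 = 11.194%.
Difference: 6.013 − 11.194 = -5.181 pp.

-5.18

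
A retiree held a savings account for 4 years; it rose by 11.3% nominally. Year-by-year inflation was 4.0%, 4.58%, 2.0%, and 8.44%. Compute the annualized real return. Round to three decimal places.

-1.926%

Cumulative inflation factor: 1.040 × 1.0458 × 1.020 × 1.0844 ≈ 1.20302.
Nominal growth factor: 1.11300. Real growth factor = 1.11300 / 1.20302 ≈ 0.92517.
Annualized: 0.92517^(1/4) − 1 ≈ -0.01926.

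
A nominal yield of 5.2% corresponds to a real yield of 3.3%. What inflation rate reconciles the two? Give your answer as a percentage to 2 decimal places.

From (1+r_nom) = (1+r_real)(1+π), we get 1+π = (1 + 5.2%)/(1 + 3.3%) = 1.052/1.033 ≈ 1.01839.
So π ≈ 1.8393%.

1.84%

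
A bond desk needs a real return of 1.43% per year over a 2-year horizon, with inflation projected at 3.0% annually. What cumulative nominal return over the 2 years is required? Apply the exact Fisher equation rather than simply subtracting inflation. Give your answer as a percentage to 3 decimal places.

Required annual nominal rate: (1+1.43%)(1+3.0%) − 1 = 4.4729%.
Cumulative over 2 years: (1 + 0.044729)^2 − 1 ≈ 0.09146.

9.146%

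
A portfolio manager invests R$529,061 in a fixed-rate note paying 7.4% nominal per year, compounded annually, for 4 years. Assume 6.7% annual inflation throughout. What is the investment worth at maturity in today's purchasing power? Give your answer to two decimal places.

Nominal value at maturity: R$529,061 × (1 + 7.4%)^4 ≈ R$703,919.30.
Price-level factor over 4 years: (1 + 6.7%)^4 ≈ 1.2961572031.
Dividing the nominal maturity value by the price-level factor gives the value in today's money.

R$543,081.73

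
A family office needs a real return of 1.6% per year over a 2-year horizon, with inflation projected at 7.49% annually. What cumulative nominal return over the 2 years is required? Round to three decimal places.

19.268%

Required annual nominal rate: (1+1.6%)(1+7.49%) − 1 = 9.20984%.
Cumulative over 2 years: (1 + 0.0920984)^2 − 1 ≈ 0.19268.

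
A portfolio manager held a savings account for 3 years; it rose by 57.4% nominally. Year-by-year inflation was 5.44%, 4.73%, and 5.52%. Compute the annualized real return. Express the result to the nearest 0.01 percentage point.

Cumulative inflation factor: 1.0544 × 1.0473 × 1.0552 ≈ 1.16523.
Nominal growth factor: 1.57400. Real growth factor = 1.57400 / 1.16523 ≈ 1.35081.
Annualized: 1.35081^(1/3) − 1 ≈ 0.10543.

10.54%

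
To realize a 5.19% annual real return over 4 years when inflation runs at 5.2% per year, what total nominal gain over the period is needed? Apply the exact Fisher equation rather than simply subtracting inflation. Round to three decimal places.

49.955%

Required annual nominal rate: (1+5.19%)(1+5.2%) − 1 = 10.65988%.
Cumulative over 4 years: (1 + 0.1065988)^4 − 1 ≈ 0.49955.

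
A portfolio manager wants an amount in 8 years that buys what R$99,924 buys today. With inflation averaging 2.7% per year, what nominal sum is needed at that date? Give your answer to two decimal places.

R$123,661.17

Cumulative price-level factor: (1+2.7%)^8 ≈ 1.2375522633.
The nominal amount required is R$99,924 scaled up by that factor.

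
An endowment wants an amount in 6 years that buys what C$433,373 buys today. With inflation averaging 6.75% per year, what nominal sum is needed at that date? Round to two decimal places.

Cumulative price-level factor: (1+6.75%)^6 ≈ 1.4798145809.
Multiplying C$433,373 by the price-level factor gives the future nominal sum.

C$641,311.68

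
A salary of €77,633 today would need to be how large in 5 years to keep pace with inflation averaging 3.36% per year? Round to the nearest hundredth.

Cumulative price-level factor: (1+3.36%)^5 ≈ 1.1796753461.
Multiplying €77,633 by the price-level factor gives the future nominal sum.

€91,581.74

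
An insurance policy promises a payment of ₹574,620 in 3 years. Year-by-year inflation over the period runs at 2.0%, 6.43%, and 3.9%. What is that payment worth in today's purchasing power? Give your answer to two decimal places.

₹509,449.28

Price-level factor over 3 years: 1.020 × 1.0643 × 1.039 = 1.127923854.
Purchasing power today: ₹574,620 divided by that factor.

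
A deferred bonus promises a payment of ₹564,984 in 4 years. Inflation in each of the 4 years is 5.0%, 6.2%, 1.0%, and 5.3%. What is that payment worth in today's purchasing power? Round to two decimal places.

₹476,400.92

Price-level factor over 4 years: 1.050 × 1.062 × 1.010 × 1.053 = 1.185942303.
Purchasing power today: ₹564,984 divided by that factor.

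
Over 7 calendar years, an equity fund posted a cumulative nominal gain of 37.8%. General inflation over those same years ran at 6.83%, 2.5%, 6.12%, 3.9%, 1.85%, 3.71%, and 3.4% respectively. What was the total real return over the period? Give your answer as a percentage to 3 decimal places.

4.500%

Cumulative inflation factor: 1.0683 × 1.025 × 1.0612 × 1.039 × 1.0185 × 1.0371 × 1.034 ≈ 1.31866.
Nominal growth factor: 1.37800. Real growth factor = 1.37800 / 1.31866 ≈ 1.04500.
Total real return ≈ 4.5002%.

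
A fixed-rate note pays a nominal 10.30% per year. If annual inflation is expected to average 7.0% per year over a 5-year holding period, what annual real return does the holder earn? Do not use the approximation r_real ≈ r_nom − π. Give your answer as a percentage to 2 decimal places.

3.08%

With constant rates the annual real return is the same each year: (1+10.30%)/(1+7.0%) − 1 = 0.03084.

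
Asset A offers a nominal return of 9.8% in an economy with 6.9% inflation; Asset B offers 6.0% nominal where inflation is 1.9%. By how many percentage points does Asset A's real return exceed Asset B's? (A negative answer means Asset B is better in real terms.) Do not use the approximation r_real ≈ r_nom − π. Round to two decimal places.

Asset A real return: 1.098/1.069 − 1 = 2.713%.
Asset B real return: 1.060/1.019 − 1 = 4.024%.
Difference: 2.713 − 4.024 = -1.311 pp.

-1.31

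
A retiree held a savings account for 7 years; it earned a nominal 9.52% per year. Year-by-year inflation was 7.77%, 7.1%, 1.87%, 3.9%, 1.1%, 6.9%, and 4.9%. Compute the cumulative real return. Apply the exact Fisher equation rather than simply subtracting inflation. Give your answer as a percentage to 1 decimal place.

36.5%

Cumulative inflation factor: 1.0777 × 1.071 × 1.0187 × 1.039 × 1.011 × 1.069 × 1.049 ≈ 1.38501.
Nominal growth factor: 1.88997. Real growth factor = 1.88997 / 1.38501 ≈ 1.36458.
Total real return ≈ 36.4585%.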